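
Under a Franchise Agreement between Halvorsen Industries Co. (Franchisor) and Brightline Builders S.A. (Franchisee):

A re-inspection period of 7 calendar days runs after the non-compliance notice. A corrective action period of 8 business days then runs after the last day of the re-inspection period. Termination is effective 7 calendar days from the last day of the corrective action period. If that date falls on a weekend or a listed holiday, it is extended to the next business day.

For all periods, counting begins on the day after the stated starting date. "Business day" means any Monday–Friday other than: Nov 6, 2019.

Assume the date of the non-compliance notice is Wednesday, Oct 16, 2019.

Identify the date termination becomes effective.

The last day of the re-inspection period: 7 calendar days after Oct 16, 2019 is Oct 23, 2019.
From Wednesday, Oct 23, 2019, 8 business days (Oct 24, Oct 25, Oct 28, Oct 29, Oct 30, Oct 31, Nov 1, Nov 4, skipping weekends) brings us to Monday, Nov 4, 2019, which is the last day of the corrective action period.
The date termination becomes effective: 7 calendar days after Nov 4, 2019 is Nov 11, 2019. Nov 11, 2019 is a Monday and is not a listed holiday, so no roll-forward applies.

Nov 11, 2019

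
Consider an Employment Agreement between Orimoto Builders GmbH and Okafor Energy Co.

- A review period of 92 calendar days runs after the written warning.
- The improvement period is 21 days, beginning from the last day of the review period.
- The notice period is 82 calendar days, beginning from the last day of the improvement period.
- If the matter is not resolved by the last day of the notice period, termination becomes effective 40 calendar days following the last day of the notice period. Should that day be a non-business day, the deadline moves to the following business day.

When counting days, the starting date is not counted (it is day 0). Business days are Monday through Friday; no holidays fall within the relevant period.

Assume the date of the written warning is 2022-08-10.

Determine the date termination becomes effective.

The last day of the review period: 2022-08-10 + 92 days = 2022-11-10.
Adding 21 calendar days to 2022-11-10 gives 2022-12-01, which is the last day of the improvement period.
The last day of the notice period: 2022-12-01 + 82 days = 2023-02-21.
The date termination becomes effective: 2023-02-21 + 40 days = 2023-04-02. That falls on a Sunday, so it rolls to the next business day, Monday, 2023-04-03.

2023-04-03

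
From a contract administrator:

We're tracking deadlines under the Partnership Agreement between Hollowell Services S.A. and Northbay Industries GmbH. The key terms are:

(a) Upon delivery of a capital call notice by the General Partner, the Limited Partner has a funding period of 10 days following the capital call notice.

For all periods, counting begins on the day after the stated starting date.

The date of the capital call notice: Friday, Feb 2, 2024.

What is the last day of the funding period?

Feb 12, 2024

Adding 10 calendar days to Feb 2, 2024 gives Feb 12, 2024, which is the last day of the funding period.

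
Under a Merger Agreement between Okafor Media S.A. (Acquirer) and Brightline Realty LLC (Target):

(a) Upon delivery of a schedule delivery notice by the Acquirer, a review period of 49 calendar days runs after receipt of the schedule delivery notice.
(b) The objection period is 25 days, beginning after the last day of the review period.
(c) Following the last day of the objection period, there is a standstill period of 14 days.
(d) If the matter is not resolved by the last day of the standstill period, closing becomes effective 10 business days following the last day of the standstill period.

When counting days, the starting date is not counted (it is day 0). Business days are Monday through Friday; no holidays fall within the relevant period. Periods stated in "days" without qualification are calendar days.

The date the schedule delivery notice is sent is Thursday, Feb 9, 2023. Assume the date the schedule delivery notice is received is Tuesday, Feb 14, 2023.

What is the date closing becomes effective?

May 26, 2023

The last day of the review period: Feb 14, 2023 + 49 days = Apr 4, 2023.
The last day of the objection period: Apr 4, 2023 + 25 days = Apr 29, 2023.
The last day of the standstill period: Apr 29, 2023 + 14 days = May 13, 2023.
From Saturday, May 13, 2023, 10 business days (May 15, May 16, May 17, May 18, May 19, May 22, May 23, May 24, May 25, May 26, skipping weekends) brings us to Friday, May 26, 2023, which is the date closing becomes effective.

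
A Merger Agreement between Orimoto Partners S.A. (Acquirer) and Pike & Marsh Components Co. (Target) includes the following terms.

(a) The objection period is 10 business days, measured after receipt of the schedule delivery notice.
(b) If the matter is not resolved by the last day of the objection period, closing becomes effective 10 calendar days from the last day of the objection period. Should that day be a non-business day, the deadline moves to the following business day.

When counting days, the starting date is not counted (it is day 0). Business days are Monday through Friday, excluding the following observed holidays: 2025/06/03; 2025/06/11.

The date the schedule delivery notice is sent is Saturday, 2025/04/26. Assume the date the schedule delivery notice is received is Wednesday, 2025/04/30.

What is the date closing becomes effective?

From Wednesday, 2025/04/30, 10 business days (May 1, May 2, May 5, May 6, May 7, May 8, May 9, May 12, May 13, May 14, skipping weekends) brings us to Wednesday, 2025/05/14, which is the last day of the objection period.
The date closing becomes effective: 10 calendar days after 2025/05/14 is 2025/05/24. That falls on a Saturday, so it rolls to the next business day, Monday, 2025/05/26.

2025/05/26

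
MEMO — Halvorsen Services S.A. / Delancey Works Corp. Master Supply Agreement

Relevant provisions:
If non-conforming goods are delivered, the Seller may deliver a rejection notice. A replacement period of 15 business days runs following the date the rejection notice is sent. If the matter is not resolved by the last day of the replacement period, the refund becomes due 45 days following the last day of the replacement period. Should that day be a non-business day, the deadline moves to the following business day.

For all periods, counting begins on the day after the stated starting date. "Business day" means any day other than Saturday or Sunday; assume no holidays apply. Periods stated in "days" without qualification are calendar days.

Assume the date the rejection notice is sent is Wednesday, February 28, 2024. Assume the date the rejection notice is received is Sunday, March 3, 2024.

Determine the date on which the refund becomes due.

May 6, 2024

The last day of the replacement period: counting 15 business days from Wednesday, February 28, 2024 (Feb 29, Mar 1, Mar 4, Mar 5, …, Mar 18, Mar 19, Mar 20, skipping weekends) reaches Wednesday, March 20, 2024.
The date on which the refund becomes due: March 20, 2024 + 45 days = May 4, 2024. That falls on a Saturday, so it rolls to the next business day, Monday, May 6, 2024.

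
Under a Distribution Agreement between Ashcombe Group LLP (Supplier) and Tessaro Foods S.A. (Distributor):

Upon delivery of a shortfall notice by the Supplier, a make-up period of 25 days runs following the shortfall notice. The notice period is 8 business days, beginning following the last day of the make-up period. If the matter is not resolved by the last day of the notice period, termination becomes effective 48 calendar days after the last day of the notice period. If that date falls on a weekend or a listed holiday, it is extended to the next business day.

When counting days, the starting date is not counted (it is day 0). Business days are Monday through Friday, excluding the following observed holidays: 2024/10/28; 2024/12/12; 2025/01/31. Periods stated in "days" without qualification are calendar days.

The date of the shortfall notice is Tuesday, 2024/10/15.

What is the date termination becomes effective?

2025/01/07

The last day of the make-up period: 2024/10/15 + 25 days = 2024/11/09.
The last day of the notice period: counting 8 business days from Saturday, 2024/11/09 (Nov 11, Nov 12, Nov 13, Nov 14, Nov 15, Nov 18, Nov 19, Nov 20, skipping weekends) reaches Wednesday, 2024/11/20.
Adding 48 calendar days to 2024/11/20 gives 2025/01/07, which is the date termination becomes effective. 2025/01/07 is a Tuesday and is not a listed holiday, so no roll-forward applies.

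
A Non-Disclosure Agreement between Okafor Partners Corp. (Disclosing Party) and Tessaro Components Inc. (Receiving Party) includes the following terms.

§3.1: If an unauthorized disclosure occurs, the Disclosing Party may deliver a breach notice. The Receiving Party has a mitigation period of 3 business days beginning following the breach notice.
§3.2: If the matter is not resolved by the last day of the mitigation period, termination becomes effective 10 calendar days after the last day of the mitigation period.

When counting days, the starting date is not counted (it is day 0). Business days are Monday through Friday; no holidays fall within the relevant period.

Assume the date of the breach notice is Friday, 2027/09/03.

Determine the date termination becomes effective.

The last day of the mitigation period: counting 3 business days from Friday, 2027/09/03 (Sep 6, Sep 7, Sep 8, skipping weekends) reaches Wednesday, 2027/09/08.
The date termination becomes effective: 10 calendar days after 2027/09/08 is 2027/09/18.

2027/09/18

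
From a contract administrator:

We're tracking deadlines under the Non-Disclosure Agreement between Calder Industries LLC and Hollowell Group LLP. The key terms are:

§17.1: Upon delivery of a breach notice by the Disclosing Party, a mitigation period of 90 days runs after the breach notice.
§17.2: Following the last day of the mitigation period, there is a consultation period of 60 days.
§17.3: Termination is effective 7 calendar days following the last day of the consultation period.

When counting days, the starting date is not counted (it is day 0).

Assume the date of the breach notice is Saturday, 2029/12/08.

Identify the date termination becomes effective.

2030/05/14

Adding 90 calendar days to 2029/12/08 gives 2030/03/08, which is the last day of the mitigation period.
The last day of the consultation period: 60 calendar days after 2030/03/08 is 2030/05/07.
The date termination becomes effective: 7 calendar days after 2030/05/07 is 2030/05/14.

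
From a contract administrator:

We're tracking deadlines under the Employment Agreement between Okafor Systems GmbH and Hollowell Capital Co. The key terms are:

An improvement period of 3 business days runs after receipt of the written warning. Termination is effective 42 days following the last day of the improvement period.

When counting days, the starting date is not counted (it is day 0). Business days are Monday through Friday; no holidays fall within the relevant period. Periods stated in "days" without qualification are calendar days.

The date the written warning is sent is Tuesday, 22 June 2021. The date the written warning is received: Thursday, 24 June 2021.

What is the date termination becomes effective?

10 August 2021

The last day of the improvement period: counting 3 business days from Thursday, 24 June 2021 (Jun 25, Jun 28, Jun 29, skipping weekends) reaches Tuesday, 29 June 2021.
The date termination becomes effective: 42 calendar days after 29 June 2021 is 10 August 2021.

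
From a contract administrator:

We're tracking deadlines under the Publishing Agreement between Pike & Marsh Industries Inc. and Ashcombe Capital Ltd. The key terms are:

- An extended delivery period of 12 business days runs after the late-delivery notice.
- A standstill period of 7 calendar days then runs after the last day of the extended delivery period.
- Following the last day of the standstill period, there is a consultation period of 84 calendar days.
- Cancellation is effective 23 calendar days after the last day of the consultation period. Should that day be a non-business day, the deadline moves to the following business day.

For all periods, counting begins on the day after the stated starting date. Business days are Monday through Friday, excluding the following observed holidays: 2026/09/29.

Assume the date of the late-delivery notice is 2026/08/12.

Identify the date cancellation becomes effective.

2026/12/21

From Wednesday, 2026/08/12, 12 business days (Aug 13, Aug 14, Aug 17, Aug 18, …, Aug 26, Aug 27, Aug 28, skipping weekends) brings us to Friday, 2026/08/28, which is the last day of the extended delivery period.
The last day of the standstill period: 7 calendar days after 2026/08/28 is 2026/09/04.
Adding 84 calendar days to 2026/09/04 gives 2026/11/27, which is the last day of the consultation period.
The date cancellation becomes effective: 23 calendar days after 2026/11/27 is 2026/12/20. That falls on a Sunday, so it rolls to the next business day, Monday, 2026/12/21.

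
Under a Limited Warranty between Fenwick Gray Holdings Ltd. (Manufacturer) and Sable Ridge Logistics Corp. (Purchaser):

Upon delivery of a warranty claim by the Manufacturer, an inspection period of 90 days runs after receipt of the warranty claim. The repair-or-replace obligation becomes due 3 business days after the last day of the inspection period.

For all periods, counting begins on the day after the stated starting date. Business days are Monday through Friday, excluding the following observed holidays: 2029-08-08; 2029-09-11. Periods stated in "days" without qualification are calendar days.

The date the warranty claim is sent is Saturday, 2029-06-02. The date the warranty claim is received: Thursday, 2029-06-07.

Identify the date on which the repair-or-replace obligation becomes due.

2029-09-10

The last day of the inspection period: 2029-06-07 + 90 days = 2029-09-05.
From Wednesday, 2029-09-05, 3 business days (Sep 6, Sep 7, Sep 10, skipping weekends) brings us to Monday, 2029-09-10, which is the date on which the repair-or-replace obligation becomes due.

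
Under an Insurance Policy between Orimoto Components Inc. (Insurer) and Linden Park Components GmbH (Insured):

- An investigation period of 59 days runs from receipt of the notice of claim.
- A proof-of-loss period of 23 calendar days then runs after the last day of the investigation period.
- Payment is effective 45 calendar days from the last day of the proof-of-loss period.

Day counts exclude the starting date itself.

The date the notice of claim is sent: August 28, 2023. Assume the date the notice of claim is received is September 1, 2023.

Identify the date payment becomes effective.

January 6, 2024

The last day of the investigation period: September 1, 2023 + 59 days = October 30, 2023.
The last day of the proof-of-loss period: 23 calendar days after October 30, 2023 is November 22, 2023.
Adding 45 calendar days to November 22, 2023 gives January 6, 2024, which is the date payment becomes effective.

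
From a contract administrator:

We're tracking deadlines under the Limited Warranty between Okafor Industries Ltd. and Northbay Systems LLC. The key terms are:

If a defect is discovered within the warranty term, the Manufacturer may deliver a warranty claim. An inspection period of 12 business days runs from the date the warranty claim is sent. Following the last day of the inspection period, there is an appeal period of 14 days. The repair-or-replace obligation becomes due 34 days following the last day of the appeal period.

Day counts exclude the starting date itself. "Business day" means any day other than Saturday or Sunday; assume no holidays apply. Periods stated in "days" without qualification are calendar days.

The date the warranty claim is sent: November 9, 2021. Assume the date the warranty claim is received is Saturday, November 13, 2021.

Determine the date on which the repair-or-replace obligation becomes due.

January 12, 2022

The last day of the inspection period: 12 business days after Tuesday, November 9, 2021, skipping weekends — Nov 10, Nov 11, Nov 12, Nov 15, …, Nov 23, Nov 24, Nov 25 — lands on Thursday, November 25, 2021.
The last day of the appeal period: November 25, 2021 + 14 days = December 9, 2021.
Adding 34 calendar days to December 9, 2021 gives January 12, 2022, which is the date on which the repair-or-replace obligation becomes due.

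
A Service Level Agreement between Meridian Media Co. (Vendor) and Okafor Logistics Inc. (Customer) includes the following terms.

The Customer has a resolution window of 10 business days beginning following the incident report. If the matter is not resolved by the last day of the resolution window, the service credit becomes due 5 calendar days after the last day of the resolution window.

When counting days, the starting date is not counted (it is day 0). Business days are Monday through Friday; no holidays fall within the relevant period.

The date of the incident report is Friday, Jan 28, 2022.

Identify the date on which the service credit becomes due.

Feb 16, 2022

The last day of the resolution window: counting 10 business days from Friday, Jan 28, 2022 (Jan 31, Feb 1, Feb 2, Feb 3, Feb 4, Feb 7, Feb 8, Feb 9, Feb 10, Feb 11, skipping weekends) reaches Friday, Feb 11, 2022.
The date on which the service credit becomes due: 5 calendar days after Feb 11, 2022 is Feb 16, 2022.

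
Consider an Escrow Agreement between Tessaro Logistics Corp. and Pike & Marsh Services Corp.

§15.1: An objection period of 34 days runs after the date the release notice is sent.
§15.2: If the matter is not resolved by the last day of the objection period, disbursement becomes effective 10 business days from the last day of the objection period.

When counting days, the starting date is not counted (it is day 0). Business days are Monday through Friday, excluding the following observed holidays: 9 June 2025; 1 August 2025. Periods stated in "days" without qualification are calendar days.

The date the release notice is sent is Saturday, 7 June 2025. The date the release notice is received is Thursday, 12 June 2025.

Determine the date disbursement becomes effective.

25 July 2025

The last day of the objection period: 7 June 2025 + 34 days = 11 July 2025.
From Friday, 11 July 2025, 10 business days (Jul 14, Jul 15, Jul 16, Jul 17, Jul 18, Jul 21, Jul 22, Jul 23, Jul 24, Jul 25, skipping weekends) brings us to Friday, 25 July 2025, which is the date disbursement becomes effective.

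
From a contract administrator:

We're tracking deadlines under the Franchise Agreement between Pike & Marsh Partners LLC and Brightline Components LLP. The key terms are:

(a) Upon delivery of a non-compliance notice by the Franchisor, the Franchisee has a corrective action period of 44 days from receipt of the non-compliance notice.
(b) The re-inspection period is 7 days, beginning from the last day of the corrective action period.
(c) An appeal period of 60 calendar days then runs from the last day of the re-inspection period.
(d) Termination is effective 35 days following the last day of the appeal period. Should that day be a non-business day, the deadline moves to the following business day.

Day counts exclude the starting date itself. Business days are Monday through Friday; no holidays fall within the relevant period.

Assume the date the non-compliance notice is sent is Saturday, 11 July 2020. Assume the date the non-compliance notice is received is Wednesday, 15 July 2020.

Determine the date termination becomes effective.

8 December 2020

The last day of the corrective action period: 15 July 2020 + 44 days = 28 August 2020.
The last day of the re-inspection period: 7 calendar days after 28 August 2020 is 4 September 2020.
The last day of the appeal period: 60 calendar days after 4 September 2020 is 3 November 2020.
The date termination becomes effective: 35 calendar days after 3 November 2020 is 8 December 2020. 8 December 2020 is a Tuesday, so no roll-forward applies.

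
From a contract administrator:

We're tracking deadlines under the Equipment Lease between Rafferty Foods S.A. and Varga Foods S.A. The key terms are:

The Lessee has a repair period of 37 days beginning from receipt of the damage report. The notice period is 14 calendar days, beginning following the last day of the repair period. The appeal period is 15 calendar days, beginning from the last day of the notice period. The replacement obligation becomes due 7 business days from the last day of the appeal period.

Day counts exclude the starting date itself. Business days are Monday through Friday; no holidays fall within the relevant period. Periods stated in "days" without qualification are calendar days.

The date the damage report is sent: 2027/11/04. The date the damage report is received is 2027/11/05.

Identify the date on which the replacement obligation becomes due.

The last day of the repair period: 37 calendar days after 2027/11/05 is 2027/12/12.
Adding 14 calendar days to 2027/12/12 gives 2027/12/26, which is the last day of the notice period.
The last day of the appeal period: 15 calendar days after 2027/12/26 is 2028/01/10.
The date on which the replacement obligation becomes due: counting 7 business days from Monday, 2028/01/10 (Jan 11, Jan 12, Jan 13, Jan 14, Jan 17, Jan 18, Jan 19, skipping weekends) reaches Wednesday, 2028/01/19.

2028/01/19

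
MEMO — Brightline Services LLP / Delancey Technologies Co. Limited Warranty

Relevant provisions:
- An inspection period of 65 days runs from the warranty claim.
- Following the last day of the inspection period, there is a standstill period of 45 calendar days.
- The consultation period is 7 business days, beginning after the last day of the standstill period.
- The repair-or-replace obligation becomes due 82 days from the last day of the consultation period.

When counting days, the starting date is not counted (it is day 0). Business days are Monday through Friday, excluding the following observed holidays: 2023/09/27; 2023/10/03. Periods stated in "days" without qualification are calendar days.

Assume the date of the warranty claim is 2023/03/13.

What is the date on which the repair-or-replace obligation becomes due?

2023/10/01

The last day of the inspection period: 2023/03/13 + 65 days = 2023/05/17.
Adding 45 calendar days to 2023/05/17 gives 2023/07/01, which is the last day of the standstill period.
From Saturday, 2023/07/01, 7 business days (Jul 3, Jul 4, Jul 5, Jul 6, Jul 7, Jul 10, Jul 11, skipping weekends) brings us to Tuesday, 2023/07/11, which is the last day of the consultation period.
The date on which the repair-or-replace obligation becomes due: 2023/07/11 + 82 days = 2023/10/01.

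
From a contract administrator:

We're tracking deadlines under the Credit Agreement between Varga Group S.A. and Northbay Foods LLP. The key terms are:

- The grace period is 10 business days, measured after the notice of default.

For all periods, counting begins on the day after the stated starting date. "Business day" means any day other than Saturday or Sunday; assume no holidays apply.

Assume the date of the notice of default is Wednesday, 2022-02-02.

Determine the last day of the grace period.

The last day of the grace period: counting 10 business days from Wednesday, 2022-02-02 (Feb 3, Feb 4, Feb 7, Feb 8, Feb 9, Feb 10, Feb 11, Feb 14, Feb 15, Feb 16, skipping weekends) reaches Wednesday, 2022-02-16.

2022-02-16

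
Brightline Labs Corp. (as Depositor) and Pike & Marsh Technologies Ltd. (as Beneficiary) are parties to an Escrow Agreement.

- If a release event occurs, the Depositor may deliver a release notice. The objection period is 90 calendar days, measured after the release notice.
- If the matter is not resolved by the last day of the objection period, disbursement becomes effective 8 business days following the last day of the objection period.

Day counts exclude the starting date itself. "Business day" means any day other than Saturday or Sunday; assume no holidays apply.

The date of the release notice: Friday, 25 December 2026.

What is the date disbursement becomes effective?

Adding 90 calendar days to 25 December 2026 gives 25 March 2027, which is the last day of the objection period.
The date disbursement becomes effective: 8 business days after Thursday, 25 March 2027, skipping weekends — Mar 26, Mar 29, Mar 30, Mar 31, Apr 1, Apr 2, Apr 5, Apr 6 — lands on Tuesday, 6 April 2027.

6 April 2027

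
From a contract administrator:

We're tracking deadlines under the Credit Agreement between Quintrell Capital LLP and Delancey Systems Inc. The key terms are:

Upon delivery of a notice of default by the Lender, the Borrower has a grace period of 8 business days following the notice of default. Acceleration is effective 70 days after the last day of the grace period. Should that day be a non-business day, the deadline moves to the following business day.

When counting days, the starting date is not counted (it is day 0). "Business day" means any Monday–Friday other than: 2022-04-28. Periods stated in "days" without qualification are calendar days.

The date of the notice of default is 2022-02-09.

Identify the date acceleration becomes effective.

2022-05-02

The last day of the grace period: counting 8 business days from Wednesday, 2022-02-09 (Feb 10, Feb 11, Feb 14, Feb 15, Feb 16, Feb 17, Feb 18, Feb 21, skipping weekends) reaches Monday, 2022-02-21.
The date acceleration becomes effective: 70 calendar days after 2022-02-21 is 2022-05-02. 2022-05-02 is a Monday and is not a listed holiday, so no roll-forward applies.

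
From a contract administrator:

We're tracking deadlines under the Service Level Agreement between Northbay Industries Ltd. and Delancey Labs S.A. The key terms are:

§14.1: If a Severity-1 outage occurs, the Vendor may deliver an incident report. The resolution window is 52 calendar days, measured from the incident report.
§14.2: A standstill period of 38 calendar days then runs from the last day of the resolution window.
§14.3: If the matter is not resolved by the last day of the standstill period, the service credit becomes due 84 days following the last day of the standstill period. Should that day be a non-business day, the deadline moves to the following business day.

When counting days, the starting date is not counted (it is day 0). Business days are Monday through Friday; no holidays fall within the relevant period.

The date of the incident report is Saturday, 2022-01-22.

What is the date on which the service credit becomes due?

Adding 52 calendar days to 2022-01-22 gives 2022-03-15, which is the last day of the resolution window.
Adding 38 calendar days to 2022-03-15 gives 2022-04-22, which is the last day of the standstill period.
The date on which the service credit becomes due: 2022-04-22 + 84 days = 2022-07-15. 2022-07-15 is a Friday, so no roll-forward applies.

2022-07-15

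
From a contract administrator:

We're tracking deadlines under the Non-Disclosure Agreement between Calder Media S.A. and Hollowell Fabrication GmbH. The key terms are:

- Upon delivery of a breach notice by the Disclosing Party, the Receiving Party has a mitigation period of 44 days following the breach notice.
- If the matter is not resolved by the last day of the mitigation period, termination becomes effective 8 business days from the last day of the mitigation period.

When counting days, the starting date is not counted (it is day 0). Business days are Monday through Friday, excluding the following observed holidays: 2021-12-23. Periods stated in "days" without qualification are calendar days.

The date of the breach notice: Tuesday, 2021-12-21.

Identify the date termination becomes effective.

2022-02-15

The last day of the mitigation period: 44 calendar days after 2021-12-21 is 2022-02-03.
The date termination becomes effective: 8 business days after Thursday, 2022-02-03, skipping weekends — Feb 4, Feb 7, Feb 8, Feb 9, Feb 10, Feb 11, Feb 14, Feb 15 — lands on Tuesday, 2022-02-15.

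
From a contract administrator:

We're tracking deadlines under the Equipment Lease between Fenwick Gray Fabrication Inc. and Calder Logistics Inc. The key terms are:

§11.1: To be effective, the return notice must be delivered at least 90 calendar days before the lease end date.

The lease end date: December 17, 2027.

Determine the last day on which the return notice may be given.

September 18, 2027

Counting back 90 calendar days from December 17, 2027 gives September 18, 2027.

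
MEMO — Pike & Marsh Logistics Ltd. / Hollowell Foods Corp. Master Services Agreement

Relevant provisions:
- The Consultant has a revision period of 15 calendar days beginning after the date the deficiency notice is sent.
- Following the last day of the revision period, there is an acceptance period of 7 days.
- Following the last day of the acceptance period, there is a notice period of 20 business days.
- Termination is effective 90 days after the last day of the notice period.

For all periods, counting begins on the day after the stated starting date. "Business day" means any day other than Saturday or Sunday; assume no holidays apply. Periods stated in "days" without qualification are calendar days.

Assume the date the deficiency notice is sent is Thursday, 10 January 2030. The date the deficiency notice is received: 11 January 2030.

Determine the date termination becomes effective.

30 May 2030

The last day of the revision period: 15 calendar days after 10 January 2030 is 25 January 2030.
The last day of the acceptance period: 25 January 2030 + 7 days = 1 February 2030.
The last day of the notice period: counting 20 business days from Friday, 1 February 2030 (Feb 4, Feb 5, Feb 6, Feb 7, …, Feb 27, Feb 28, Mar 1, skipping weekends) reaches Friday, 1 March 2030.
The date termination becomes effective: 90 calendar days after 1 March 2030 is 30 May 2030.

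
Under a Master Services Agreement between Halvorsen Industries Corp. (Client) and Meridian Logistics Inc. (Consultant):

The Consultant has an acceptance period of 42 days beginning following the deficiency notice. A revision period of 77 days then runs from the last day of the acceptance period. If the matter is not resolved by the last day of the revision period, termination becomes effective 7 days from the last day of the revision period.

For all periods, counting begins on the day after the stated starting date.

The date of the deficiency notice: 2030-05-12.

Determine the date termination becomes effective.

Adding 42 calendar days to 2030-05-12 gives 2030-06-23, which is the last day of the acceptance period.
The last day of the revision period: 2030-06-23 + 77 days = 2030-09-08.
Adding 7 calendar days to 2030-09-08 gives 2030-09-15, which is the date termination becomes effective.

2030-09-15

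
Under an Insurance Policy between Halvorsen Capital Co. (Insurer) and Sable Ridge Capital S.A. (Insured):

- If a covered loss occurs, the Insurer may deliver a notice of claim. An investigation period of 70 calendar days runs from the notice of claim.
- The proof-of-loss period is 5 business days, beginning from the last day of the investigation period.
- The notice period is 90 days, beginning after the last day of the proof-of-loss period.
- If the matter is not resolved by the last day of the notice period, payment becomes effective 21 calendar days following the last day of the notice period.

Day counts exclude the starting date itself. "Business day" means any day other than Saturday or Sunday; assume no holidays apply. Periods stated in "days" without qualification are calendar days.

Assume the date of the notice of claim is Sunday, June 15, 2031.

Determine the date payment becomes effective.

December 18, 2031

The last day of the investigation period: June 15, 2031 + 70 days = August 24, 2031.
From Sunday, August 24, 2031, 5 business days (Aug 25, Aug 26, Aug 27, Aug 28, Aug 29, skipping weekends) brings us to Friday, August 29, 2031, which is the last day of the proof-of-loss period.
Adding 90 calendar days to August 29, 2031 gives November 27, 2031, which is the last day of the notice period.
The date payment becomes effective: November 27, 2031 + 21 days = December 18, 2031.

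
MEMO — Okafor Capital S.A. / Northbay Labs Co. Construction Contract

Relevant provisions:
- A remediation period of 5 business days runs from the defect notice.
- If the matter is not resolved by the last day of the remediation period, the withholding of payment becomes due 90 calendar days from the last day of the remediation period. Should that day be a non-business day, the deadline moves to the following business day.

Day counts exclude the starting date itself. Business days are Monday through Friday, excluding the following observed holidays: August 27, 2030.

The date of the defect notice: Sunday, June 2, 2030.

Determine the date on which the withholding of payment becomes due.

September 5, 2030

The last day of the remediation period: counting 5 business days from Sunday, June 2, 2030 (Jun 3, Jun 4, Jun 5, Jun 6, Jun 7, skipping weekends) reaches Friday, June 7, 2030.
The date on which the withholding of payment becomes due: June 7, 2030 + 90 days = September 5, 2030. September 5, 2030 is a Thursday and is not a listed holiday, so no roll-forward applies.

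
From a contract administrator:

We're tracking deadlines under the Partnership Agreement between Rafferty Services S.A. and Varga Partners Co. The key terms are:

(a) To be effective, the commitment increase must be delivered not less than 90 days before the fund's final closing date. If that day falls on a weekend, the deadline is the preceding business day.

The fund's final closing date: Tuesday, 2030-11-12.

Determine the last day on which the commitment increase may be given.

2030-08-14

2030-11-12 minus 90 days is 2030-08-14. That is a Wednesday, so no adjustment is needed.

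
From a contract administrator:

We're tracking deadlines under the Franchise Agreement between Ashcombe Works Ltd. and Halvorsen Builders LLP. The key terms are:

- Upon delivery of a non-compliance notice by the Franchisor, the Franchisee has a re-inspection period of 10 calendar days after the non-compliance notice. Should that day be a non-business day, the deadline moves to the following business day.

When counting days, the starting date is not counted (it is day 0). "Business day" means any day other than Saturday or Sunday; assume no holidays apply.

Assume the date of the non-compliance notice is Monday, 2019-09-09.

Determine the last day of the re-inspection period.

2019-09-19

Adding 10 calendar days to 2019-09-09 gives 2019-09-19, which is the last day of the re-inspection period. 2019-09-19 is a Thursday, so no roll-forward applies.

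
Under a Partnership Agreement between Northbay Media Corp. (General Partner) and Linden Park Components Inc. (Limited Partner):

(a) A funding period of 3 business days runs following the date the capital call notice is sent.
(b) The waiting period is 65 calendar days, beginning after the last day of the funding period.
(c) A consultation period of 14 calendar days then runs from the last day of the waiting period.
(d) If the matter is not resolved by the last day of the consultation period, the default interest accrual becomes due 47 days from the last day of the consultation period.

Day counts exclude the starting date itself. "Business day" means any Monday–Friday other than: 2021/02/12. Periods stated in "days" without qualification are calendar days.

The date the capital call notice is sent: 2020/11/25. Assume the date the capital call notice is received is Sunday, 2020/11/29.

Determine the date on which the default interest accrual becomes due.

The last day of the funding period: 3 business days after Wednesday, 2020/11/25, skipping weekends — Nov 26, Nov 27, Nov 30 — lands on Monday, 2020/11/30.
The last day of the waiting period: 2020/11/30 + 65 days = 2021/02/03.
The last day of the consultation period: 14 calendar days after 2021/02/03 is 2021/02/17.
The date on which the default interest accrual becomes due: 2021/02/17 + 47 days = 2021/04/05.

2021/04/05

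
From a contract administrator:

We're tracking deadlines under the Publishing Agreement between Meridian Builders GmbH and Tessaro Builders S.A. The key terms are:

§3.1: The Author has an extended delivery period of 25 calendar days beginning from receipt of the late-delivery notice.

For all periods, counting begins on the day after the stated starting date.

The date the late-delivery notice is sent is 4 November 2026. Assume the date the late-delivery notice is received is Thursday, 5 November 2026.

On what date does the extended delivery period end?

30 November 2026

Adding 25 calendar days to 5 November 2026 gives 30 November 2026, which is the last day of the extended delivery period.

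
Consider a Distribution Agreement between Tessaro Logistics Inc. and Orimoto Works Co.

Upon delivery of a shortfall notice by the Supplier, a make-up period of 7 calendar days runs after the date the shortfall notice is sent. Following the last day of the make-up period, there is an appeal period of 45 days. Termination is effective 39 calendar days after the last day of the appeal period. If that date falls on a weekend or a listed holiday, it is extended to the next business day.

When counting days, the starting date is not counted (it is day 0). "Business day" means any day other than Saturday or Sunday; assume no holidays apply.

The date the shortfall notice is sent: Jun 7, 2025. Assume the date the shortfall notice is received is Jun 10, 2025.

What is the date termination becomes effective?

Sep 8, 2025

Adding 7 calendar days to Jun 7, 2025 gives Jun 14, 2025, which is the last day of the make-up period.
The last day of the appeal period: Jun 14, 2025 + 45 days = Jul 29, 2025.
The date termination becomes effective: Jul 29, 2025 + 39 days = Sep 6, 2025. That falls on a Saturday, so it rolls to the next business day, Monday, Sep 8, 2025.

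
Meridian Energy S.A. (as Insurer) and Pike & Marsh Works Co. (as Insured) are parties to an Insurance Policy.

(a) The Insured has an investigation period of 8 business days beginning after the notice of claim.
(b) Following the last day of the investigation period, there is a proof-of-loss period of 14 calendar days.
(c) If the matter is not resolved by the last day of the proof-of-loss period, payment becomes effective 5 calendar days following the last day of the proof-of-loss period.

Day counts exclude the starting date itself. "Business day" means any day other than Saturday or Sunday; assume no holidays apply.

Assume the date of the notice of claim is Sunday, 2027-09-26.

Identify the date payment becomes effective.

2027-10-25

From Sunday, 2027-09-26, 8 business days (Sep 27, Sep 28, Sep 29, Sep 30, Oct 1, Oct 4, Oct 5, Oct 6, skipping weekends) brings us to Wednesday, 2027-10-06, which is the last day of the investigation period.
The last day of the proof-of-loss period: 2027-10-06 + 14 days = 2027-10-20.
The date payment becomes effective: 2027-10-20 + 5 days = 2027-10-25.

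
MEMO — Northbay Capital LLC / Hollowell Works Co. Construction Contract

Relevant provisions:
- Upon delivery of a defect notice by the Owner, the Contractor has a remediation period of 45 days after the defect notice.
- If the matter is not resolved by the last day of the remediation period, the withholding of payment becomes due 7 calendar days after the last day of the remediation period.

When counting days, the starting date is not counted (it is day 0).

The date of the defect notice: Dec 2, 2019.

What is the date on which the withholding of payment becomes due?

Jan 23, 2020

The last day of the remediation period: 45 calendar days after Dec 2, 2019 is Jan 16, 2020.
The date on which the withholding of payment becomes due: Jan 16, 2020 + 7 days = Jan 23, 2020.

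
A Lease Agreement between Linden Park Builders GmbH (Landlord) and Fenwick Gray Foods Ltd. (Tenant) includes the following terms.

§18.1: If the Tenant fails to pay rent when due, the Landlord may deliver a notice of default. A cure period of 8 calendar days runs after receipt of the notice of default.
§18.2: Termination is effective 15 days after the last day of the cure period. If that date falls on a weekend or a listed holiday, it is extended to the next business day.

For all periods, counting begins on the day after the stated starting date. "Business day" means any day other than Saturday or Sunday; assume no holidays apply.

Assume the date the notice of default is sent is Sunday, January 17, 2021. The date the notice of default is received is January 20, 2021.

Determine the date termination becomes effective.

Adding 8 calendar days to January 20, 2021 gives January 28, 2021, which is the last day of the cure period.
The date termination becomes effective: 15 calendar days after January 28, 2021 is February 12, 2021. February 12, 2021 is a Friday, so no roll-forward applies.

February 12, 2021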